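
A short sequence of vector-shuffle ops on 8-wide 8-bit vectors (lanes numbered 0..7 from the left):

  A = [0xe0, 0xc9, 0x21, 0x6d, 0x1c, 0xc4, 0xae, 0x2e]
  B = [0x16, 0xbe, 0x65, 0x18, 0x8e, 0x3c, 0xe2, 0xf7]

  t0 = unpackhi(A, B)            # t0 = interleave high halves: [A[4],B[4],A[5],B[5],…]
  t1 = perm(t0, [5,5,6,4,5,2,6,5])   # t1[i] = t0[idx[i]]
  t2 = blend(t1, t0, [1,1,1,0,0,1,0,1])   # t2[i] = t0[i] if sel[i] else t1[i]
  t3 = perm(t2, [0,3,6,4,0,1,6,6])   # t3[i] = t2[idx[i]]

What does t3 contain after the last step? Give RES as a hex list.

t0 = [0x1c, 0x8e, 0xc4, 0x3c, 0xae, 0xe2, 0x2e, 0xf7]
t1 = [0xe2, 0xe2, 0x2e, 0xae, 0xe2, 0xc4, 0x2e, 0xe2]
t2 = [0x1c, 0x8e, 0xc4, 0xae, 0xe2, 0xe2, 0x2e, 0xf7]
t3 = [0x1c, 0xae, 0x2e, 0xe2, 0x1c, 0x8e, 0x2e, 0x2e]

RES = [0x1c, 0xae, 0x2e, 0xe2, 0x1c, 0x8e, 0x2e, 0x2e]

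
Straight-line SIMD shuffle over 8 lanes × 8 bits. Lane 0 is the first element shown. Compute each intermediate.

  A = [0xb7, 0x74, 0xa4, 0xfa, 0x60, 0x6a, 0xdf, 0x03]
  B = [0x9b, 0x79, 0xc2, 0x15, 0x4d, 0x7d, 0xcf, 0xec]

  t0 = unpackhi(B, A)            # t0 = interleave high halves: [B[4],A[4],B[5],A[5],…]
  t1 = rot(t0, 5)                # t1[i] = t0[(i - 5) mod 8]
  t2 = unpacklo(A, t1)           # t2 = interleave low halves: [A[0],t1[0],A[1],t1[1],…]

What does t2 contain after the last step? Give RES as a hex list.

→ t0 |4d|60|7d|6a|cf|df|ec|03|
→ t1 |6a|cf|df|ec|03|4d|60|7d|
→ t2 |b7|6a|74|cf|a4|df|fa|ec|

RES = [0xb7, 0x6a, 0x74, 0xcf, 0xa4, 0xdf, 0xfa, 0xec]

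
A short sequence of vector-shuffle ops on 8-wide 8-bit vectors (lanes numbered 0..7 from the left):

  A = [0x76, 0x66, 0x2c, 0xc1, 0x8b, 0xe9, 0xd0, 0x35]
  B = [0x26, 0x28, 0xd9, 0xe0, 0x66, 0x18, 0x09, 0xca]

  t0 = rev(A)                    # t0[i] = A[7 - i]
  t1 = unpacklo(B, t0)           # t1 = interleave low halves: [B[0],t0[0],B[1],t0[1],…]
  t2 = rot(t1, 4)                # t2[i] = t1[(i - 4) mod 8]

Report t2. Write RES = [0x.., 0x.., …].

RES = [0xd9, 0xe9, 0xe0, 0x8b, 0x26, 0x35, 0x28, 0xd0]

  t0: 35 d0 e9 8b c1 2c 66 76
  t1: 26 35 28 d0 d9 e9 e0 8b
  t2: d9 e9 e0 8b 26 35 28 d0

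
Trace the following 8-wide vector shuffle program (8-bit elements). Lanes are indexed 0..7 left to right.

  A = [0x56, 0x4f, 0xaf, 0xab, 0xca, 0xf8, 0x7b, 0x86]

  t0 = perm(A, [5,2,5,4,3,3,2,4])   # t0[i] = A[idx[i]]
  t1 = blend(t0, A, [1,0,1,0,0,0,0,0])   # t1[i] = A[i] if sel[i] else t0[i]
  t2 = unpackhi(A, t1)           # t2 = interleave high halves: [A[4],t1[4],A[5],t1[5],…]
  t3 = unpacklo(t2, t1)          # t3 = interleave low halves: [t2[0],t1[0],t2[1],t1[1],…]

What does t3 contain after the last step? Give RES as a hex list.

→ t0 |f8|af|f8|ca|ab|ab|af|ca|
→ t1 |56|af|af|ca|ab|ab|af|ca|
→ t2 |ca|ab|f8|ab|7b|af|86|ca|
→ t3 |ca|56|ab|af|f8|af|ab|ca|

RES = [ 0xca  0x56  0xab  0xaf  0xf8  0xaf  0xab  0xca ]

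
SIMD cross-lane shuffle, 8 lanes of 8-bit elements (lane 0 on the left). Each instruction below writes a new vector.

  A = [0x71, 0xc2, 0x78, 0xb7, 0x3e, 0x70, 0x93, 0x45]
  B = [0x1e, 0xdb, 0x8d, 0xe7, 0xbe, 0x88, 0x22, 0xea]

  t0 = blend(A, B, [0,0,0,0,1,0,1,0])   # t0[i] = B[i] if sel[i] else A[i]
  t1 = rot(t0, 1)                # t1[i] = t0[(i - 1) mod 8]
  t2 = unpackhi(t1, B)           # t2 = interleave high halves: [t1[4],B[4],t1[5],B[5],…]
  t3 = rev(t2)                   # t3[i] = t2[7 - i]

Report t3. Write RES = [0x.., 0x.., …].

→ t0 |71|c2|78|b7|be|70|22|45|
→ t1 |45|71|c2|78|b7|be|70|22|
→ t2 |b7|be|be|88|70|22|22|ea|
→ t3 |ea|22|22|70|88|be|be|b7|

RES = [ 0xea  0x22  0x22  0x70  0x88  0xbe  0xbe  0xb7 ]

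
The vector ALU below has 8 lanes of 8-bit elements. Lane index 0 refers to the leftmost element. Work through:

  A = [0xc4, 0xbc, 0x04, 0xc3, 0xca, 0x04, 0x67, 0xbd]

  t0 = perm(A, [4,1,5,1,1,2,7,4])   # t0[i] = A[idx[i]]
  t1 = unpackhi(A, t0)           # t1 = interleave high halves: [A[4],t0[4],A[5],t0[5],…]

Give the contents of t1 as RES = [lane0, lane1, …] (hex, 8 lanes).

t0 = [0xca, 0xbc, 0x04, 0xbc, 0xbc, 0x04, 0xbd, 0xca]
t1 = [0xca, 0xbc, 0x04, 0x04, 0x67, 0xbd, 0xbd, 0xca]

RES = [ 0xca  0xbc  0x04  0x04  0x67  0xbd  0xbd  0xca ]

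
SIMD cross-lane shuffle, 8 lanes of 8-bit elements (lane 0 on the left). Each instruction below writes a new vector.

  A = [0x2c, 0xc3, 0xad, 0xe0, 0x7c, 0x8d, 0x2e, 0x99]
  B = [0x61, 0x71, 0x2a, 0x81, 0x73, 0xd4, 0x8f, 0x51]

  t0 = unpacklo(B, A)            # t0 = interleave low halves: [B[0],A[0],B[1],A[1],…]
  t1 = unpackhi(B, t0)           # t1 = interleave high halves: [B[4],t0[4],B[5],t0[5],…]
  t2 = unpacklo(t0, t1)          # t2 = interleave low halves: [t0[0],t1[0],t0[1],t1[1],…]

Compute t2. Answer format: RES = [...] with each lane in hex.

t0 = [0x61, 0x2c, 0x71, 0xc3, 0x2a, 0xad, 0x81, 0xe0]
t1 = [0x73, 0x2a, 0xd4, 0xad, 0x8f, 0x81, 0x51, 0xe0]
t2 = [0x61, 0x73, 0x2c, 0x2a, 0x71, 0xd4, 0xc3, 0xad]

RES = [0x61, 0x73, 0x2c, 0x2a, 0x71, 0xd4, 0xc3, 0xad]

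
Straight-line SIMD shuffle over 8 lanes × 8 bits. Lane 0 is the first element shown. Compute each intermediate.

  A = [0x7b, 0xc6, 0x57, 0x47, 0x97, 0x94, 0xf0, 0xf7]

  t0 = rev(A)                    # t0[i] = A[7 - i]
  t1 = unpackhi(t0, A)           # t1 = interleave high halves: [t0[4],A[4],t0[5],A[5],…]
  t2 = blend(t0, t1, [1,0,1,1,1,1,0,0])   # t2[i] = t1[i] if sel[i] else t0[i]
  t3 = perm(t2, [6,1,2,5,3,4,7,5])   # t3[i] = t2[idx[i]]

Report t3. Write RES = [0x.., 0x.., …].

RES = [0xc6, 0xf0, 0x57, 0xf0, 0x94, 0xc6, 0x7b, 0xf0]

t0 = [0xf7, 0xf0, 0x94, 0x97, 0x47, 0x57, 0xc6, 0x7b]
t1 = [0x47, 0x97, 0x57, 0x94, 0xc6, 0xf0, 0x7b, 0xf7]
t2 = [0x47, 0xf0, 0x57, 0x94, 0xc6, 0xf0, 0xc6, 0x7b]
t3 = [0xc6, 0xf0, 0x57, 0xf0, 0x94, 0xc6, 0x7b, 0xf0]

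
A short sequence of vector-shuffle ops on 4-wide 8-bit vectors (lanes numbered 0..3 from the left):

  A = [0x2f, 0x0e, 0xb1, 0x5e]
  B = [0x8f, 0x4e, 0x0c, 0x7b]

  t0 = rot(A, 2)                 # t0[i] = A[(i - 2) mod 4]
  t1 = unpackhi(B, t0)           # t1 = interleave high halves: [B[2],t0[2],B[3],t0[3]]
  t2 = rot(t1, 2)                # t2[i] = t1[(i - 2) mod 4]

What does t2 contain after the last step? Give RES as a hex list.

RES = [ 0x7b  0x0e  0x0c  0x2f ]

  t0: b1 5e 2f 0e
  t1: 0c 2f 7b 0e
  t2: 7b 0e 0c 2f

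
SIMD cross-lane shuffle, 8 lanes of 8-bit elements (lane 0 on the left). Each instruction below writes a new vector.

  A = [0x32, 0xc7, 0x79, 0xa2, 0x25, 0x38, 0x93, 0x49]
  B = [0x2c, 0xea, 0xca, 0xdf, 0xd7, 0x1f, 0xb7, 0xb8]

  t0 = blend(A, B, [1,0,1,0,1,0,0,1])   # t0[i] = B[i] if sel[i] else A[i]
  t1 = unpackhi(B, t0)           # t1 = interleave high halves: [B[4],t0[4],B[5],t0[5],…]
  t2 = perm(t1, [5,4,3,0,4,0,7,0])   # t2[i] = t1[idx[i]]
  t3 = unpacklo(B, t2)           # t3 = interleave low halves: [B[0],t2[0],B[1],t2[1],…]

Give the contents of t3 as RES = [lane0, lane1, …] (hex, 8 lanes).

RES = [0x2c, 0x93, 0xea, 0xb7, 0xca, 0x38, 0xdf, 0xd7]

t0 = [0x2c, 0xc7, 0xca, 0xa2, 0xd7, 0x38, 0x93, 0xb8]
t1 = [0xd7, 0xd7, 0x1f, 0x38, 0xb7, 0x93, 0xb8, 0xb8]
t2 = [0x93, 0xb7, 0x38, 0xd7, 0xb7, 0xd7, 0xb8, 0xd7]
t3 = [0x2c, 0x93, 0xea, 0xb7, 0xca, 0x38, 0xdf, 0xd7]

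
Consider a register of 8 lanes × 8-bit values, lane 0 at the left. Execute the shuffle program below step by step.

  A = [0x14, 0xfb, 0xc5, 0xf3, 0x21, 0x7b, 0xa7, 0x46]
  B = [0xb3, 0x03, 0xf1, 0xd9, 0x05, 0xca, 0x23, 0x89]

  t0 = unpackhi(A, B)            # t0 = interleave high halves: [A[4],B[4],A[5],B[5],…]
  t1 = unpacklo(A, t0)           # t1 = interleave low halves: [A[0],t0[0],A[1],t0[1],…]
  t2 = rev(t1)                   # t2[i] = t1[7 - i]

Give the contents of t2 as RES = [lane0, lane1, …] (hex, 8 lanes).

RES = [0xca, 0xf3, 0x7b, 0xc5, 0x05, 0xfb, 0x21, 0x14]

  t0: 21 05 7b ca a7 23 46 89
  t1: 14 21 fb 05 c5 7b f3 ca
  t2: ca f3 7b c5 05 fb 21 14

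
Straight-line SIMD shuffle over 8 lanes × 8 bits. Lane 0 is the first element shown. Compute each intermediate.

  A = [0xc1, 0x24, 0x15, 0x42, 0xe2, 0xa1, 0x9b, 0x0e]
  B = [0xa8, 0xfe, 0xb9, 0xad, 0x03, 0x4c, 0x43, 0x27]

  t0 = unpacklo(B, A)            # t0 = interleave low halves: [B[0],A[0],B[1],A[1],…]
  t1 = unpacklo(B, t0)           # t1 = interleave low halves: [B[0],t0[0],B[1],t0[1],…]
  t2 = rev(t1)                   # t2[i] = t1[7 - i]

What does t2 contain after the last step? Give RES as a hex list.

→ t0 |a8|c1|fe|24|b9|15|ad|42|
→ t1 |a8|a8|fe|c1|b9|fe|ad|24|
→ t2 |24|ad|fe|b9|c1|fe|a8|a8|

RES = [0x24, 0xad, 0xfe, 0xb9, 0xc1, 0xfe, 0xa8, 0xa8]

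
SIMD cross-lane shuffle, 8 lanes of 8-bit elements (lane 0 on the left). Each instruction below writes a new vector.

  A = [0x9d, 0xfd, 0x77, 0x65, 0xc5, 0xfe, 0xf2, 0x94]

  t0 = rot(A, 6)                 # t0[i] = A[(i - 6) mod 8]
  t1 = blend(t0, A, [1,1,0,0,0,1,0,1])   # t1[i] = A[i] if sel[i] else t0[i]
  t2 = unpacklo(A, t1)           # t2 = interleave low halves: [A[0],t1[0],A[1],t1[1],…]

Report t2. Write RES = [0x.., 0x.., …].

  t0: 77 65 c5 fe f2 94 9d fd
  t1: 9d fd c5 fe f2 fe 9d 94
  t2: 9d 9d fd fd 77 c5 65 fe

RES = [ 0x9d  0x9d  0xfd  0xfd  0x77  0xc5  0x65  0xfe ]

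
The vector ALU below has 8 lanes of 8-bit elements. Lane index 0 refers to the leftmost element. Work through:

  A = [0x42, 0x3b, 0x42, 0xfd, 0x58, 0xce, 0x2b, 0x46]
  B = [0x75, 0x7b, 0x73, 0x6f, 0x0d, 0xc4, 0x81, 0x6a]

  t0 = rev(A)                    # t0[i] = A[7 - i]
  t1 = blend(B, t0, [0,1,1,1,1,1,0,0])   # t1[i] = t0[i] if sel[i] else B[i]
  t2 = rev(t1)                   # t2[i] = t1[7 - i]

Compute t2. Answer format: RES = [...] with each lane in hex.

  t0: 46 2b ce 58 fd 42 3b 42
  t1: 75 2b ce 58 fd 42 81 6a
  t2: 6a 81 42 fd 58 ce 2b 75

RES = [0x6a, 0x81, 0x42, 0xfd, 0x58, 0xce, 0x2b, 0x75]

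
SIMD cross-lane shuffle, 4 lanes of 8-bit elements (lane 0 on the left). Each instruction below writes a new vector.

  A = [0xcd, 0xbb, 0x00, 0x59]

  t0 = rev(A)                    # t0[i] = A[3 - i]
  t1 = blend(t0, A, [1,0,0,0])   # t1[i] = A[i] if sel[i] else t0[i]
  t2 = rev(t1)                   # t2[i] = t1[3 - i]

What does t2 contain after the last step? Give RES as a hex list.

t0 = [0x59, 0x00, 0xbb, 0xcd]
t1 = [0xcd, 0x00, 0xbb, 0xcd]
t2 = [0xcd, 0xbb, 0x00, 0xcd]

RES = [ 0xcd  0xbb  0x00  0xcd ]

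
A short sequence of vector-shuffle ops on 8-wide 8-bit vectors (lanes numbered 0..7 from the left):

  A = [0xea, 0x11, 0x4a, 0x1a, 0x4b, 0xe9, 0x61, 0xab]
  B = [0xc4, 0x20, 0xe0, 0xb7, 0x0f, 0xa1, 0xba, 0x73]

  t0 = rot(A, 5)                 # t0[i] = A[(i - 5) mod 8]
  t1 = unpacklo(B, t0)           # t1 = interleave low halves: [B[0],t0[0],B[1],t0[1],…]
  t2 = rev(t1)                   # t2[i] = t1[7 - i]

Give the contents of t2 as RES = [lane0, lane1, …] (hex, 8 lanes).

t0 = [0x1a, 0x4b, 0xe9, 0x61, 0xab, 0xea, 0x11, 0x4a]
t1 = [0xc4, 0x1a, 0x20, 0x4b, 0xe0, 0xe9, 0xb7, 0x61]
t2 = [0x61, 0xb7, 0xe9, 0xe0, 0x4b, 0x20, 0x1a, 0xc4]

RES = [ 0x61  0xb7  0xe9  0xe0  0x4b  0x20  0x1a  0xc4 ]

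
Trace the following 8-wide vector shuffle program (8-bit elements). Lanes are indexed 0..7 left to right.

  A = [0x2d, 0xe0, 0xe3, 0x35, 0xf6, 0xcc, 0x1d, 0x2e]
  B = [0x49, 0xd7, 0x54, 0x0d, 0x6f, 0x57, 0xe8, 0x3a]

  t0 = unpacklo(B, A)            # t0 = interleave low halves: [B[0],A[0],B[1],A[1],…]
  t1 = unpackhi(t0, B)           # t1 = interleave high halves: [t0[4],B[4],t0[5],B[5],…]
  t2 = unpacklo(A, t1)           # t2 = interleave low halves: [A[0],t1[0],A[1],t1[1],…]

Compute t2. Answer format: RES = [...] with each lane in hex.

RES = [0x2d, 0x54, 0xe0, 0x6f, 0xe3, 0xe3, 0x35, 0x57]

→ t0 |49|2d|d7|e0|54|e3|0d|35|
→ t1 |54|6f|e3|57|0d|e8|35|3a|
→ t2 |2d|54|e0|6f|e3|e3|35|57|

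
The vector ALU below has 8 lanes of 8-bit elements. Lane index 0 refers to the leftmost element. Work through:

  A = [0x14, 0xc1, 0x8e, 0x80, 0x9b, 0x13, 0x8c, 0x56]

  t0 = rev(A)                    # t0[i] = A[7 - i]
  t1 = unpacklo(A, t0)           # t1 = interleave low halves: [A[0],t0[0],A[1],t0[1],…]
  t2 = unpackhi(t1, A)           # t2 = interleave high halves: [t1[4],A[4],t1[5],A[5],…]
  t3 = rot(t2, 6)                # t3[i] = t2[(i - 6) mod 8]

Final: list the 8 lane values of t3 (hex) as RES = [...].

→ t0 |56|8c|13|9b|80|8e|c1|14|
→ t1 |14|56|c1|8c|8e|13|80|9b|
→ t2 |8e|9b|13|13|80|8c|9b|56|
→ t3 |13|13|80|8c|9b|56|8e|9b|

RES = [0x13, 0x13, 0x80, 0x8c, 0x9b, 0x56, 0x8e, 0x9b]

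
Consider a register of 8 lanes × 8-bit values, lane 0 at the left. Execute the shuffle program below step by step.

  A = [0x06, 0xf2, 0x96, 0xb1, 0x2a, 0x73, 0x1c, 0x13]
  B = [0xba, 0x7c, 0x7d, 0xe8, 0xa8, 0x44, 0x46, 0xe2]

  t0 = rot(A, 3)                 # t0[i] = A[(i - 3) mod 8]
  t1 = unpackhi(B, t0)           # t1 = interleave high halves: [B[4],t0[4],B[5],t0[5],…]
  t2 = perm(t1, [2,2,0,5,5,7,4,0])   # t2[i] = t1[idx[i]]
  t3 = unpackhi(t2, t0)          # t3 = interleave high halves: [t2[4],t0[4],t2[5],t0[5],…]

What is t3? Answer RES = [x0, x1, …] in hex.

t0 = [0x73, 0x1c, 0x13, 0x06, 0xf2, 0x96, 0xb1, 0x2a]
t1 = [0xa8, 0xf2, 0x44, 0x96, 0x46, 0xb1, 0xe2, 0x2a]
t2 = [0x44, 0x44, 0xa8, 0xb1, 0xb1, 0x2a, 0x46, 0xa8]
t3 = [0xb1, 0xf2, 0x2a, 0x96, 0x46, 0xb1, 0xa8, 0x2a]

RES = [ 0xb1  0xf2  0x2a  0x96  0x46  0xb1  0xa8  0x2a ]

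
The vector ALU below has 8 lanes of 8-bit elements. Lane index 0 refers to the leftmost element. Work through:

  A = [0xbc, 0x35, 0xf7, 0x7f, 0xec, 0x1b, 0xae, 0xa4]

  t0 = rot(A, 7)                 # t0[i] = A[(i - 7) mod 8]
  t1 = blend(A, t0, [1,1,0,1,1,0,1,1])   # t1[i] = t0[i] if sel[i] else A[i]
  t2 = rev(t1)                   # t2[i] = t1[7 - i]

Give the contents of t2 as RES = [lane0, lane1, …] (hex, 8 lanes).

RES = [ 0xbc  0xa4  0x1b  0x1b  0xec  0xf7  0xf7  0x35 ]

t0 = [0x35, 0xf7, 0x7f, 0xec, 0x1b, 0xae, 0xa4, 0xbc]
t1 = [0x35, 0xf7, 0xf7, 0xec, 0x1b, 0x1b, 0xa4, 0xbc]
t2 = [0xbc, 0xa4, 0x1b, 0x1b, 0xec, 0xf7, 0xf7, 0x35]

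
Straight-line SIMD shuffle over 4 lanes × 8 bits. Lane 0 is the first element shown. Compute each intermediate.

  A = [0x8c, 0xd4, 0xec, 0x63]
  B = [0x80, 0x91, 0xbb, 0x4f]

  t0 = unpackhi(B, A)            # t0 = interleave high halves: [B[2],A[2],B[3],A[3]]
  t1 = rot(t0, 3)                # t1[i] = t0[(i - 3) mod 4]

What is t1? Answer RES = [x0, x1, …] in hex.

  t0: bb ec 4f 63
  t1: ec 4f 63 bb

RES = [0xec, 0x4f, 0x63, 0xbb]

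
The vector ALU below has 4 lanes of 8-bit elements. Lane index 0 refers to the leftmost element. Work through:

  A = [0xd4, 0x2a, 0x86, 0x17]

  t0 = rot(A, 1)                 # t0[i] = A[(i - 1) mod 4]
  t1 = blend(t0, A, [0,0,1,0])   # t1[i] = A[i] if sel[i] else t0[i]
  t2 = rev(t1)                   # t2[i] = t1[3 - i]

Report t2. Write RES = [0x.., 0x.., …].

t0 = [0x17, 0xd4, 0x2a, 0x86]
t1 = [0x17, 0xd4, 0x86, 0x86]
t2 = [0x86, 0x86, 0xd4, 0x17]

RES = [ 0x86  0x86  0xd4  0x17 ]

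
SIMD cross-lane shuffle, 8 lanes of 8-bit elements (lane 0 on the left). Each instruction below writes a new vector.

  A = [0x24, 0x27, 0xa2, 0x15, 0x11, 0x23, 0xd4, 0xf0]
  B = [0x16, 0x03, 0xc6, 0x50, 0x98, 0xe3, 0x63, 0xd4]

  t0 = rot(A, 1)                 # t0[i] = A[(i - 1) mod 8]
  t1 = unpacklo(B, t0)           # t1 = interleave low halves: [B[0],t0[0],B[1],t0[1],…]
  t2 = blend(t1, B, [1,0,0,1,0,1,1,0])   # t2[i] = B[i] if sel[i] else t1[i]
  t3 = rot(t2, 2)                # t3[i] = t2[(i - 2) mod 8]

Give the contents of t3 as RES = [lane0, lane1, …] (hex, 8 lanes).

  t0: f0 24 27 a2 15 11 23 d4
  t1: 16 f0 03 24 c6 27 50 a2
  t2: 16 f0 03 50 c6 e3 63 a2
  t3: 63 a2 16 f0 03 50 c6 e3

RES = [ 0x63  0xa2  0x16  0xf0  0x03  0x50  0xc6  0xe3 ]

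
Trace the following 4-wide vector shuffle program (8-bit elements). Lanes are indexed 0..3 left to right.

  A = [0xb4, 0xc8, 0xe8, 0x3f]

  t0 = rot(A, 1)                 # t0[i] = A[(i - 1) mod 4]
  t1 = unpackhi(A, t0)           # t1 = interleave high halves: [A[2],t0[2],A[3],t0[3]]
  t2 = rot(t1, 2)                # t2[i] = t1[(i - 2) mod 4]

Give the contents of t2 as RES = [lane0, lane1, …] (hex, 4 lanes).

RES = [ 0x3f  0xe8  0xe8  0xc8 ]

  t0: 3f b4 c8 e8
  t1: e8 c8 3f e8
  t2: 3f e8 e8 c8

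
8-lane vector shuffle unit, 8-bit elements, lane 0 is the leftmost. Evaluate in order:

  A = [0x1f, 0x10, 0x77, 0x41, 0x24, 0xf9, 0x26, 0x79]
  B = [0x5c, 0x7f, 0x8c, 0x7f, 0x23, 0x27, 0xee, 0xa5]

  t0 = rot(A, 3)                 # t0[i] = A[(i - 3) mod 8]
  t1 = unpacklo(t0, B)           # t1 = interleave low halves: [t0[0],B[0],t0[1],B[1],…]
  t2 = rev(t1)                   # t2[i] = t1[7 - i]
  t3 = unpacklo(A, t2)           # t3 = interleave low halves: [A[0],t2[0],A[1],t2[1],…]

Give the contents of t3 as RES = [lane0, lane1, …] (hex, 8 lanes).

RES = [ 0x1f  0x7f  0x10  0x1f  0x77  0x8c  0x41  0x79 ]

→ t0 |f9|26|79|1f|10|77|41|24|
→ t1 |f9|5c|26|7f|79|8c|1f|7f|
→ t2 |7f|1f|8c|79|7f|26|5c|f9|
→ t3 |1f|7f|10|1f|77|8c|41|79|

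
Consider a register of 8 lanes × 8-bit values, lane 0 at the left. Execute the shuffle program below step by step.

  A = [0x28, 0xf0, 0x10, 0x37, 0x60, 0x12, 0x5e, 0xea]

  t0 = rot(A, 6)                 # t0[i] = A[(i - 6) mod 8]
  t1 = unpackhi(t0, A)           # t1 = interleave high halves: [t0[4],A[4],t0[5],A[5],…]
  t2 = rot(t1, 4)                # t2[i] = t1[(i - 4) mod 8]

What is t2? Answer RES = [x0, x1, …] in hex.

RES = [ 0x28  0x5e  0xf0  0xea  0x5e  0x60  0xea  0x12 ]

t0 = [0x10, 0x37, 0x60, 0x12, 0x5e, 0xea, 0x28, 0xf0]
t1 = [0x5e, 0x60, 0xea, 0x12, 0x28, 0x5e, 0xf0, 0xea]
t2 = [0x28, 0x5e, 0xf0, 0xea, 0x5e, 0x60, 0xea, 0x12]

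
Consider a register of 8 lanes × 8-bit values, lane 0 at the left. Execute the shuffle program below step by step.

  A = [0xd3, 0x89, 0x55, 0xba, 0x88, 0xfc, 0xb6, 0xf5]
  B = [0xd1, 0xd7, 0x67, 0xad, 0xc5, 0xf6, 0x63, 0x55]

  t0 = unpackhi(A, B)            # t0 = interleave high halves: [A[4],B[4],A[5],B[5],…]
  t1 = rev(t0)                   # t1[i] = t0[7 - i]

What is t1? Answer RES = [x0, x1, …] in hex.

t0 = [0x88, 0xc5, 0xfc, 0xf6, 0xb6, 0x63, 0xf5, 0x55]
t1 = [0x55, 0xf5, 0x63, 0xb6, 0xf6, 0xfc, 0xc5, 0x88]

RES = [0x55, 0xf5, 0x63, 0xb6, 0xf6, 0xfc, 0xc5, 0x88]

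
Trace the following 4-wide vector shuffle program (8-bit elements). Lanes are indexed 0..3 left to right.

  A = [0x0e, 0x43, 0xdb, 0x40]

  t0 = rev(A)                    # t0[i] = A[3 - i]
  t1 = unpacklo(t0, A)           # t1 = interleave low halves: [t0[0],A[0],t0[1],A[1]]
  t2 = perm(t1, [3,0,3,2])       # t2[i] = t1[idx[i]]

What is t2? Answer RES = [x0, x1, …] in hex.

RES = [ 0x43  0x40  0x43  0xdb ]

  t0: 40 db 43 0e
  t1: 40 0e db 43
  t2: 43 40 43 db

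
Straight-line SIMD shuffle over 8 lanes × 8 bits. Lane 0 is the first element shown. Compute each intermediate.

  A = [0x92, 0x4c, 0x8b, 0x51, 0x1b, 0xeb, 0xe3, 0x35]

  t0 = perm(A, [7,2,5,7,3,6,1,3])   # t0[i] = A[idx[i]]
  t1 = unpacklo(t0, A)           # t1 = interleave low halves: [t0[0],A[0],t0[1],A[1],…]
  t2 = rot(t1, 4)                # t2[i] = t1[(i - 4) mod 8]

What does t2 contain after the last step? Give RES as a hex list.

RES = [0xeb, 0x8b, 0x35, 0x51, 0x35, 0x92, 0x8b, 0x4c]

→ t0 |35|8b|eb|35|51|e3|4c|51|
→ t1 |35|92|8b|4c|eb|8b|35|51|
→ t2 |eb|8b|35|51|35|92|8b|4c|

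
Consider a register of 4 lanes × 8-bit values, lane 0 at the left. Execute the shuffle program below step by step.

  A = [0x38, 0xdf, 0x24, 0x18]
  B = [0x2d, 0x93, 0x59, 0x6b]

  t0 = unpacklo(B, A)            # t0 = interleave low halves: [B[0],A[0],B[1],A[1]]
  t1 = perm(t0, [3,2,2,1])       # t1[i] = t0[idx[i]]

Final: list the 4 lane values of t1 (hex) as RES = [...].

RES = [ 0xdf  0x93  0x93  0x38 ]

→ t0 |2d|38|93|df|
→ t1 |df|93|93|38|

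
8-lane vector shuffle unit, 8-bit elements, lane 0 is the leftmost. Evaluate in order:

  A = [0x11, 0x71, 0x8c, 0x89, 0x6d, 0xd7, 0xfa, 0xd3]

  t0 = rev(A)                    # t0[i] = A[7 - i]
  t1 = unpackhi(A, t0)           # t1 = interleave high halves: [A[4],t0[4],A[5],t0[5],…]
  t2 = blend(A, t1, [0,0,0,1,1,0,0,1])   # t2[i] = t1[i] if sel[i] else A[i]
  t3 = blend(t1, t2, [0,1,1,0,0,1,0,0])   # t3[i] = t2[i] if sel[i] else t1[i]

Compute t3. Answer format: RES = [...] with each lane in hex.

RES = [0x6d, 0x71, 0x8c, 0x8c, 0xfa, 0xd7, 0xd3, 0x11]

t0 = [0xd3, 0xfa, 0xd7, 0x6d, 0x89, 0x8c, 0x71, 0x11]
t1 = [0x6d, 0x89, 0xd7, 0x8c, 0xfa, 0x71, 0xd3, 0x11]
t2 = [0x11, 0x71, 0x8c, 0x8c, 0xfa, 0xd7, 0xfa, 0x11]
t3 = [0x6d, 0x71, 0x8c, 0x8c, 0xfa, 0xd7, 0xd3, 0x11]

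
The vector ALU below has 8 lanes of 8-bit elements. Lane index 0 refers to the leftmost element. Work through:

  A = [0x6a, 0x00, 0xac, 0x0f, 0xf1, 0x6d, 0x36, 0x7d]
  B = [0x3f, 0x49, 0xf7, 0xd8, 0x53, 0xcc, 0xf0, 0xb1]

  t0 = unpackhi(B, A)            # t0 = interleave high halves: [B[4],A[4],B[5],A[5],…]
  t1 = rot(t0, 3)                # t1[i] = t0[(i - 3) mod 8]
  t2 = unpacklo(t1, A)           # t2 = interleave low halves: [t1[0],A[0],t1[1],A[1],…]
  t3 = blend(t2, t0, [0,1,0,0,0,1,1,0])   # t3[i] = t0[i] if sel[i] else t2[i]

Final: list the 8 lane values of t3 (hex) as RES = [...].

RES = [ 0x36  0xf1  0xb1  0x00  0x7d  0x36  0xb1  0x0f ]

  t0: 53 f1 cc 6d f0 36 b1 7d
  t1: 36 b1 7d 53 f1 cc 6d f0
  t2: 36 6a b1 00 7d ac 53 0f
  t3: 36 f1 b1 00 7d 36 b1 0f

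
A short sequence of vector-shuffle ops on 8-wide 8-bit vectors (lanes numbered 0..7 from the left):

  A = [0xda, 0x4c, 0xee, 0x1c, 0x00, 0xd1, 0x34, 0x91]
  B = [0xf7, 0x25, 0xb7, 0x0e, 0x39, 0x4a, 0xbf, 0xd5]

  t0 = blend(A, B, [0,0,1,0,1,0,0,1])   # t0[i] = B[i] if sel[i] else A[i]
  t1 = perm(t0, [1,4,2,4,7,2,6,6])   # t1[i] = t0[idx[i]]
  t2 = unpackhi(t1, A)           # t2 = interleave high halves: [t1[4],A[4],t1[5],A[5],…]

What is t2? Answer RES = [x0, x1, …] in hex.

→ t0 |da|4c|b7|1c|39|d1|34|d5|
→ t1 |4c|39|b7|39|d5|b7|34|34|
→ t2 |d5|00|b7|d1|34|34|34|91|

RES = [0xd5, 0x00, 0xb7, 0xd1, 0x34, 0x34, 0x34, 0x91]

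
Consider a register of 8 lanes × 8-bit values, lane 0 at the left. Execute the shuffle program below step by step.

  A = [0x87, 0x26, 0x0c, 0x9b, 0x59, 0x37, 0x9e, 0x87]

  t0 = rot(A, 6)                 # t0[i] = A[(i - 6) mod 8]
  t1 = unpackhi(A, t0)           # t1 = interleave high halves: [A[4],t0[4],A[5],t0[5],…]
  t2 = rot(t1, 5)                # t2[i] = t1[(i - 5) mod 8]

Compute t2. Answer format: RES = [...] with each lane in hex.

  t0: 0c 9b 59 37 9e 87 87 26
  t1: 59 9e 37 87 9e 87 87 26
  t2: 87 9e 87 87 26 59 9e 37

RES = [0x87, 0x9e, 0x87, 0x87, 0x26, 0x59, 0x9e, 0x37]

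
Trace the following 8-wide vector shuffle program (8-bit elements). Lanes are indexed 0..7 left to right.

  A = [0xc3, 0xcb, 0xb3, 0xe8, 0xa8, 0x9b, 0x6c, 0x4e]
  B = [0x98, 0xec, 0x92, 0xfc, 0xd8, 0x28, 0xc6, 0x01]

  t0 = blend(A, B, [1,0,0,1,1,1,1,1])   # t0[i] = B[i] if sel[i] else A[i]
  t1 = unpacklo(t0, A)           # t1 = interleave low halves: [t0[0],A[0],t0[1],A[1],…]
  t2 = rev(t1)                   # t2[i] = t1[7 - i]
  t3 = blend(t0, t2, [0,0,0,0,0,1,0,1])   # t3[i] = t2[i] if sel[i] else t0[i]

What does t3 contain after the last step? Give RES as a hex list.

RES = [ 0x98  0xcb  0xb3  0xfc  0xd8  0xcb  0xc6  0x98 ]

  t0: 98 cb b3 fc d8 28 c6 01
  t1: 98 c3 cb cb b3 b3 fc e8
  t2: e8 fc b3 b3 cb cb c3 98
  t3: 98 cb b3 fc d8 cb c6 98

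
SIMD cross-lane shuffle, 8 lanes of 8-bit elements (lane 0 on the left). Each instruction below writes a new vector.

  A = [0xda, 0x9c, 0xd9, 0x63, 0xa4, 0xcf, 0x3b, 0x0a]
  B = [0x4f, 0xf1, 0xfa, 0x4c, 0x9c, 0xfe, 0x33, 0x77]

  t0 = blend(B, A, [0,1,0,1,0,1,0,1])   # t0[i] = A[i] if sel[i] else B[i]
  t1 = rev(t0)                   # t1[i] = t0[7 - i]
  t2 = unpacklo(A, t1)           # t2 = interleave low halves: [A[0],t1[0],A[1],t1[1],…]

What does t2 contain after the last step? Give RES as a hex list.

  t0: 4f 9c fa 63 9c cf 33 0a
  t1: 0a 33 cf 9c 63 fa 9c 4f
  t2: da 0a 9c 33 d9 cf 63 9c

RES = [0xda, 0x0a, 0x9c, 0x33, 0xd9, 0xcf, 0x63, 0x9c]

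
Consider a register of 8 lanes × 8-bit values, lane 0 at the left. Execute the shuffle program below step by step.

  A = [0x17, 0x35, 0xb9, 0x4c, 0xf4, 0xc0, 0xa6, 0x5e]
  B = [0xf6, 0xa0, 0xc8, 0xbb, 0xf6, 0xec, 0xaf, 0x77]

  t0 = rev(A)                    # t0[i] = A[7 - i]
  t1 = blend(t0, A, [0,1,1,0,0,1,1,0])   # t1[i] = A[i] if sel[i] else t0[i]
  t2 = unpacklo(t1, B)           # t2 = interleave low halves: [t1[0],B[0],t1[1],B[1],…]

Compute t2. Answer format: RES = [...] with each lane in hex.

RES = [ 0x5e  0xf6  0x35  0xa0  0xb9  0xc8  0xf4  0xbb ]

  t0: 5e a6 c0 f4 4c b9 35 17
  t1: 5e 35 b9 f4 4c c0 a6 17
  t2: 5e f6 35 a0 b9 c8 f4 bb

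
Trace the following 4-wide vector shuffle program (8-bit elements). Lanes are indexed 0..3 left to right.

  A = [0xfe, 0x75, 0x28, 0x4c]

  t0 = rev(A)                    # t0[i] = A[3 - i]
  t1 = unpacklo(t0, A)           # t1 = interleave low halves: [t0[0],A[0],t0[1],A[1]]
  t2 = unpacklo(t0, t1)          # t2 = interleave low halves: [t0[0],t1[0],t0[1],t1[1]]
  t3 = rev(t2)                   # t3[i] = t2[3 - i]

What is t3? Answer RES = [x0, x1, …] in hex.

t0 = [0x4c, 0x28, 0x75, 0xfe]
t1 = [0x4c, 0xfe, 0x28, 0x75]
t2 = [0x4c, 0x4c, 0x28, 0xfe]
t3 = [0xfe, 0x28, 0x4c, 0x4c]

RES = [ 0xfe  0x28  0x4c  0x4c ]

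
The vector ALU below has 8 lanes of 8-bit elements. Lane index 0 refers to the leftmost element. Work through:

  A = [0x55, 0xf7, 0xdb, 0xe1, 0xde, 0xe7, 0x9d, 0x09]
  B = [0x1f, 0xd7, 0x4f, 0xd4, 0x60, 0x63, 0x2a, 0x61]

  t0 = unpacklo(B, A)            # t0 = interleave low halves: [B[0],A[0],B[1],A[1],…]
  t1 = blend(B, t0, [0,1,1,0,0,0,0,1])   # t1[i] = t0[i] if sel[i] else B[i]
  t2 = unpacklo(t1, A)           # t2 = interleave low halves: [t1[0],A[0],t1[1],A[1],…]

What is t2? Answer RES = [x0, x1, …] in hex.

RES = [ 0x1f  0x55  0x55  0xf7  0xd7  0xdb  0xd4  0xe1 ]

t0 = [0x1f, 0x55, 0xd7, 0xf7, 0x4f, 0xdb, 0xd4, 0xe1]
t1 = [0x1f, 0x55, 0xd7, 0xd4, 0x60, 0x63, 0x2a, 0xe1]
t2 = [0x1f, 0x55, 0x55, 0xf7, 0xd7, 0xdb, 0xd4, 0xe1]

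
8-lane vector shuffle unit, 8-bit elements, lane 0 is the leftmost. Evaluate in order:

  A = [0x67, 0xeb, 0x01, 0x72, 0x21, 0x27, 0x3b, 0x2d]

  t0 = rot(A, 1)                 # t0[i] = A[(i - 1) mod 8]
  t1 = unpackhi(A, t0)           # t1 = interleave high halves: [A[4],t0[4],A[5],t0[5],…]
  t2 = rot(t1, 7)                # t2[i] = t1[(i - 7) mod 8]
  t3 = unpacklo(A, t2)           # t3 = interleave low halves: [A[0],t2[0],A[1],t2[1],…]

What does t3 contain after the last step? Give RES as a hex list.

  t0: 2d 67 eb 01 72 21 27 3b
  t1: 21 72 27 21 3b 27 2d 3b
  t2: 72 27 21 3b 27 2d 3b 21
  t3: 67 72 eb 27 01 21 72 3b

RES = [ 0x67  0x72  0xeb  0x27  0x01  0x21  0x72  0x3b ]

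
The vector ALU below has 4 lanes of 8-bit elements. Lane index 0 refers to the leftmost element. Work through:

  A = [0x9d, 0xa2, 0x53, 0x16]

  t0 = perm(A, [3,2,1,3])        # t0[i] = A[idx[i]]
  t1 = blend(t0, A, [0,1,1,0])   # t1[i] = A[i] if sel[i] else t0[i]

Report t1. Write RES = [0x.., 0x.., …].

RES = [ 0x16  0xa2  0x53  0x16 ]

  t0: 16 53 a2 16
  t1: 16 a2 53 16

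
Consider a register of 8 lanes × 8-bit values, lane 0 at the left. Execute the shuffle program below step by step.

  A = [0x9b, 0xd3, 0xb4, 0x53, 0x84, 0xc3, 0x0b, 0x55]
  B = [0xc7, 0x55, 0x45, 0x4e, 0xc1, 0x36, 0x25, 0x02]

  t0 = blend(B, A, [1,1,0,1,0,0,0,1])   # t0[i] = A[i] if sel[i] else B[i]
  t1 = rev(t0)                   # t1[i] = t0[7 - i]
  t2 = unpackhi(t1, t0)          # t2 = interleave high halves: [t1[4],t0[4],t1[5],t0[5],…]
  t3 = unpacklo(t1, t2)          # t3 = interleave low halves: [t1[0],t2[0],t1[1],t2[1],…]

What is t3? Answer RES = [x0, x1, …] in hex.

RES = [ 0x55  0x53  0x25  0xc1  0x36  0x45  0xc1  0x36 ]

→ t0 |9b|d3|45|53|c1|36|25|55|
→ t1 |55|25|36|c1|53|45|d3|9b|
→ t2 |53|c1|45|36|d3|25|9b|55|
→ t3 |55|53|25|c1|36|45|c1|36|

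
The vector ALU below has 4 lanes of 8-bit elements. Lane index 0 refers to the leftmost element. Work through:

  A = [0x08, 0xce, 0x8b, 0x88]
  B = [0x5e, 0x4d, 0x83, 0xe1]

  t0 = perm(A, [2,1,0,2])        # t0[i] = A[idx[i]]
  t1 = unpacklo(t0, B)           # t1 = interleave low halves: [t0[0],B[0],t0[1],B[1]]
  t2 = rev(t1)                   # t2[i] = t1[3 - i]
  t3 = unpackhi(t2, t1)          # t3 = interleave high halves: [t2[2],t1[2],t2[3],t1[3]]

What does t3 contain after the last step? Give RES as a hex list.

t0 = [0x8b, 0xce, 0x08, 0x8b]
t1 = [0x8b, 0x5e, 0xce, 0x4d]
t2 = [0x4d, 0xce, 0x5e, 0x8b]
t3 = [0x5e, 0xce, 0x8b, 0x4d]

RES = [ 0x5e  0xce  0x8b  0x4d ]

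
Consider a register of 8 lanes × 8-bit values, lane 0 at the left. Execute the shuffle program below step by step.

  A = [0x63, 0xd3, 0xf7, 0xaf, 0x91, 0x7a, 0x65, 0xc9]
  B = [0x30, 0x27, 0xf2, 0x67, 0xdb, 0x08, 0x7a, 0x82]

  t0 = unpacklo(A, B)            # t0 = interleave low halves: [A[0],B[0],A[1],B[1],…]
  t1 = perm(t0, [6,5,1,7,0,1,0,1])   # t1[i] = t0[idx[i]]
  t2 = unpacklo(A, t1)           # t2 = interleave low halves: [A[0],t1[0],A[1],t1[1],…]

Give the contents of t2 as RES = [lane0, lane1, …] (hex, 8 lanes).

  t0: 63 30 d3 27 f7 f2 af 67
  t1: af f2 30 67 63 30 63 30
  t2: 63 af d3 f2 f7 30 af 67

RES = [0x63, 0xaf, 0xd3, 0xf2, 0xf7, 0x30, 0xaf, 0x67]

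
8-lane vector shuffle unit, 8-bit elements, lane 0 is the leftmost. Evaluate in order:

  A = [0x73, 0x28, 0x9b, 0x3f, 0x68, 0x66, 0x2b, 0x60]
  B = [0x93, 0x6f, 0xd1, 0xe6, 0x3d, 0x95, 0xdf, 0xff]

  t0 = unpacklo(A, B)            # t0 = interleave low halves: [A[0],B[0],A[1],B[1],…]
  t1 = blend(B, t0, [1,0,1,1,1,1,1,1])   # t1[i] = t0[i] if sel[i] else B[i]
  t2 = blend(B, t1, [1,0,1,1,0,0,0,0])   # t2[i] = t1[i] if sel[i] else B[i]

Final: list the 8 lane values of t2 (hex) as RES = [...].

RES = [ 0x73  0x6f  0x28  0x6f  0x3d  0x95  0xdf  0xff ]

  t0: 73 93 28 6f 9b d1 3f e6
  t1: 73 6f 28 6f 9b d1 3f e6
  t2: 73 6f 28 6f 3d 95 df ff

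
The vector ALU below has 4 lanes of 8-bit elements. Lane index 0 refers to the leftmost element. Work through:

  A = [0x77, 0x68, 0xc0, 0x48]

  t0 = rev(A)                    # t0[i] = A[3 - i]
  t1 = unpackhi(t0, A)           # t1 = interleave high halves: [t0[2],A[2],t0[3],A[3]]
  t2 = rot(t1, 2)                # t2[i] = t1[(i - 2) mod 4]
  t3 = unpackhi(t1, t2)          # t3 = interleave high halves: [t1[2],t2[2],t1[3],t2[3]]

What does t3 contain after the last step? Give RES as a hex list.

  t0: 48 c0 68 77
  t1: 68 c0 77 48
  t2: 77 48 68 c0
  t3: 77 68 48 c0

RES = [0x77, 0x68, 0x48, 0xc0]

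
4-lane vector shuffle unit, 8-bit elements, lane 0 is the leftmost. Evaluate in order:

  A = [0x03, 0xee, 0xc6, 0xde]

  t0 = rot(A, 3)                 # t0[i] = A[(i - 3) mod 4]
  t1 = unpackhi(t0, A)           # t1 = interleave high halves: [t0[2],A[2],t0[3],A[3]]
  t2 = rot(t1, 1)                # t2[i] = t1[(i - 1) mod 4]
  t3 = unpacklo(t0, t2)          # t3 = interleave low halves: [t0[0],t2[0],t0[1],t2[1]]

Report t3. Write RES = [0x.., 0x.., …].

→ t0 |ee|c6|de|03|
→ t1 |de|c6|03|de|
→ t2 |de|de|c6|03|
→ t3 |ee|de|c6|de|

RES = [0xee, 0xde, 0xc6, 0xde]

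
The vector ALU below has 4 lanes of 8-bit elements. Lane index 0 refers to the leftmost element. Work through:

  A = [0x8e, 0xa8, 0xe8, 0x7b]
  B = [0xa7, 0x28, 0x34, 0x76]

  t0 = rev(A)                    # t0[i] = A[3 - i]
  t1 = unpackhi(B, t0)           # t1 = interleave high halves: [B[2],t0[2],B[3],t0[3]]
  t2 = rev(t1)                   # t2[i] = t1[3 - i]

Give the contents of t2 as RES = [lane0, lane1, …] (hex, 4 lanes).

RES = [0x8e, 0x76, 0xa8, 0x34]

  t0: 7b e8 a8 8e
  t1: 34 a8 76 8e
  t2: 8e 76 a8 34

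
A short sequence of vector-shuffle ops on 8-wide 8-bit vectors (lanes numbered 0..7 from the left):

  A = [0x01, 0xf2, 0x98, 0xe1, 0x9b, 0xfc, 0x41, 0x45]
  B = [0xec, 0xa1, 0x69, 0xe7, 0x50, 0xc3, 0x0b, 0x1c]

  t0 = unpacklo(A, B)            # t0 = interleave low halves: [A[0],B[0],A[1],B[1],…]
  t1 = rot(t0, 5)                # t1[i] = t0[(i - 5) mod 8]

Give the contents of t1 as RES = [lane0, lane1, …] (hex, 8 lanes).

  t0: 01 ec f2 a1 98 69 e1 e7
  t1: a1 98 69 e1 e7 01 ec f2

RES = [0xa1, 0x98, 0x69, 0xe1, 0xe7, 0x01, 0xec, 0xf2]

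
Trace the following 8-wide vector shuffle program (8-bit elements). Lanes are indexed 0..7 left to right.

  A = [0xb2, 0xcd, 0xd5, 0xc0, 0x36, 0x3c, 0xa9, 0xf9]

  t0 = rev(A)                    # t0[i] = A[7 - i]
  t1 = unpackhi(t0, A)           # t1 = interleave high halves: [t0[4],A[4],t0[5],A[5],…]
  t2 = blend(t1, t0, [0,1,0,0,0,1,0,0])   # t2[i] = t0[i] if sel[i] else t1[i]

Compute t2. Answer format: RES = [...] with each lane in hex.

RES = [ 0xc0  0xa9  0xd5  0x3c  0xcd  0xd5  0xb2  0xf9 ]

t0 = [0xf9, 0xa9, 0x3c, 0x36, 0xc0, 0xd5, 0xcd, 0xb2]
t1 = [0xc0, 0x36, 0xd5, 0x3c, 0xcd, 0xa9, 0xb2, 0xf9]
t2 = [0xc0, 0xa9, 0xd5, 0x3c, 0xcd, 0xd5, 0xb2, 0xf9]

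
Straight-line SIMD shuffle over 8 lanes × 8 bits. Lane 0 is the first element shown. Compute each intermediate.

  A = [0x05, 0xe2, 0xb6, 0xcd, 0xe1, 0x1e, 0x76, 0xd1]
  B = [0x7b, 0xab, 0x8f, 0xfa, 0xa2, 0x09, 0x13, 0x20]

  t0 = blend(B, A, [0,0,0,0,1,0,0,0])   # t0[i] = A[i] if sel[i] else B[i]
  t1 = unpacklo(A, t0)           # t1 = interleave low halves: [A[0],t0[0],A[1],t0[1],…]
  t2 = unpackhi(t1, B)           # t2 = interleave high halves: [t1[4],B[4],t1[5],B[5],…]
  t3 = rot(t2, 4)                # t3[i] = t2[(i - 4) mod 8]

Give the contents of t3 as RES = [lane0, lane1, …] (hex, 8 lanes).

→ t0 |7b|ab|8f|fa|e1|09|13|20|
→ t1 |05|7b|e2|ab|b6|8f|cd|fa|
→ t2 |b6|a2|8f|09|cd|13|fa|20|
→ t3 |cd|13|fa|20|b6|a2|8f|09|

RES = [ 0xcd  0x13  0xfa  0x20  0xb6  0xa2  0x8f  0x09 ]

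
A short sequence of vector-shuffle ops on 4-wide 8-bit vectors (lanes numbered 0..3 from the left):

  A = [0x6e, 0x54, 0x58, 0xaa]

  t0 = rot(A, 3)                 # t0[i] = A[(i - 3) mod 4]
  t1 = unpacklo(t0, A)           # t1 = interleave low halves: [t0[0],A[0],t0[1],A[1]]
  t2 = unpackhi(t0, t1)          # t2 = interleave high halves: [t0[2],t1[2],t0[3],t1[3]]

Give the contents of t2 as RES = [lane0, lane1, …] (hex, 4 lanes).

RES = [ 0xaa  0x58  0x6e  0x54 ]

t0 = [0x54, 0x58, 0xaa, 0x6e]
t1 = [0x54, 0x6e, 0x58, 0x54]
t2 = [0xaa, 0x58, 0x6e, 0x54]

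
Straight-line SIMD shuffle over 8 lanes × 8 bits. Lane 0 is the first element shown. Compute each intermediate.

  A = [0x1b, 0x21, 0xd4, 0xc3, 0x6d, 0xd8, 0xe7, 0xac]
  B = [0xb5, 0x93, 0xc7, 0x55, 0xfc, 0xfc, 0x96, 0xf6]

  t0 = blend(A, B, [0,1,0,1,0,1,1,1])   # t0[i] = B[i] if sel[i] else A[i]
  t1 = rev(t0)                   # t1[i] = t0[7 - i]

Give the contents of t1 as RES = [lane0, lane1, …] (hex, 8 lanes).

→ t0 |1b|93|d4|55|6d|fc|96|f6|
→ t1 |f6|96|fc|6d|55|d4|93|1b|

RES = [ 0xf6  0x96  0xfc  0x6d  0x55  0xd4  0x93  0x1b ]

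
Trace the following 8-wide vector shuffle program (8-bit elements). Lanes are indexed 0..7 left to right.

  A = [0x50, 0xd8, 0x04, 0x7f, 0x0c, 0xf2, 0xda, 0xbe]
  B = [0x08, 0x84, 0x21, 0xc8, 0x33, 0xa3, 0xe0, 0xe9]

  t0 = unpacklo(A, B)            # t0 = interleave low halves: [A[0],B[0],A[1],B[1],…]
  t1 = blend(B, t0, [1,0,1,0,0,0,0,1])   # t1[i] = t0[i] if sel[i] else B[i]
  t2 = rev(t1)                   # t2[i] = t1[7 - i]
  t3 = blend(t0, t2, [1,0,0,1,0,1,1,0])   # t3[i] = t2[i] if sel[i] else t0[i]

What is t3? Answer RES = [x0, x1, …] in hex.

  t0: 50 08 d8 84 04 21 7f c8
  t1: 50 84 d8 c8 33 a3 e0 c8
  t2: c8 e0 a3 33 c8 d8 84 50
  t3: c8 08 d8 33 04 d8 84 c8

RES = [ 0xc8  0x08  0xd8  0x33  0x04  0xd8  0x84  0xc8 ]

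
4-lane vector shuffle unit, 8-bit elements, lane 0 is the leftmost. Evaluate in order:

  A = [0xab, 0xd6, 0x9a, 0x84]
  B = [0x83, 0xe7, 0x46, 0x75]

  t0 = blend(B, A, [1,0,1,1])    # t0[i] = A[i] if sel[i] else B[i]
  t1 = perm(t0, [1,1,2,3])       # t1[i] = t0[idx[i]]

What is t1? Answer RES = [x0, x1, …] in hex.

t0 = [0xab, 0xe7, 0x9a, 0x84]
t1 = [0xe7, 0xe7, 0x9a, 0x84]

RES = [ 0xe7  0xe7  0x9a  0x84 ]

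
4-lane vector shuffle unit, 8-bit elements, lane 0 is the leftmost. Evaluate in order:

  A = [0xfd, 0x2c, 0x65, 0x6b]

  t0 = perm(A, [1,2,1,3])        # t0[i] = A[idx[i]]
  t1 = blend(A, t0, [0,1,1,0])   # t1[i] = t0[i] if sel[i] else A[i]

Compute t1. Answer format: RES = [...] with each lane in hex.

  t0: 2c 65 2c 6b
  t1: fd 65 2c 6b

RES = [0xfd, 0x65, 0x2c, 0x6b]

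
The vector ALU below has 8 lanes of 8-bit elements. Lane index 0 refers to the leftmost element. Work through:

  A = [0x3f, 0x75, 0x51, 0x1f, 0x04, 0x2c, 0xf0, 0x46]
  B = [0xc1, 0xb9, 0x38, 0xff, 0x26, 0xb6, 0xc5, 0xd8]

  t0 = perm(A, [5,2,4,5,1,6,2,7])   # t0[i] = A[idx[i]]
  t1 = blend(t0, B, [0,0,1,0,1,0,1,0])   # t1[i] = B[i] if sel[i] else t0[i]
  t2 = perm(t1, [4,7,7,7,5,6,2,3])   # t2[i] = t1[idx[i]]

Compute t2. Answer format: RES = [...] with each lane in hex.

RES = [ 0x26  0x46  0x46  0x46  0xf0  0xc5  0x38  0x2c ]

→ t0 |2c|51|04|2c|75|f0|51|46|
→ t1 |2c|51|38|2c|26|f0|c5|46|
→ t2 |26|46|46|46|f0|c5|38|2c|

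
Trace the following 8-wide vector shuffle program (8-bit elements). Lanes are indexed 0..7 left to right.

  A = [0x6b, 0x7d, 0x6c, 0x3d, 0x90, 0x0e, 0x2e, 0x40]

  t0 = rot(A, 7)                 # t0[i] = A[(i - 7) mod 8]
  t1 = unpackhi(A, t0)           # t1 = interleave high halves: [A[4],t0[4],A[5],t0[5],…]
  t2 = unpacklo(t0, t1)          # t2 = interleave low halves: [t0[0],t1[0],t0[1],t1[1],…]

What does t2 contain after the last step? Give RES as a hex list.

t0 = [0x7d, 0x6c, 0x3d, 0x90, 0x0e, 0x2e, 0x40, 0x6b]
t1 = [0x90, 0x0e, 0x0e, 0x2e, 0x2e, 0x40, 0x40, 0x6b]
t2 = [0x7d, 0x90, 0x6c, 0x0e, 0x3d, 0x0e, 0x90, 0x2e]

RES = [0x7d, 0x90, 0x6c, 0x0e, 0x3d, 0x0e, 0x90, 0x2e]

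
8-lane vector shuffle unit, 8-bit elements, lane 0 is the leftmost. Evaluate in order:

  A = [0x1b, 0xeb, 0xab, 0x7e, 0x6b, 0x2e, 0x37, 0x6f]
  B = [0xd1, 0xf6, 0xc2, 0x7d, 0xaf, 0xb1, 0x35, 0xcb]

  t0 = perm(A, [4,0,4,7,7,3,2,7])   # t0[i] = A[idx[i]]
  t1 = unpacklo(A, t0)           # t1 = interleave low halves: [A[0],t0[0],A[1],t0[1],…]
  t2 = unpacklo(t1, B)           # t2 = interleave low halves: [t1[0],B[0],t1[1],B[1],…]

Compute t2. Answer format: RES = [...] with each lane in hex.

RES = [0x1b, 0xd1, 0x6b, 0xf6, 0xeb, 0xc2, 0x1b, 0x7d]

  t0: 6b 1b 6b 6f 6f 7e ab 6f
  t1: 1b 6b eb 1b ab 6b 7e 6f
  t2: 1b d1 6b f6 eb c2 1b 7d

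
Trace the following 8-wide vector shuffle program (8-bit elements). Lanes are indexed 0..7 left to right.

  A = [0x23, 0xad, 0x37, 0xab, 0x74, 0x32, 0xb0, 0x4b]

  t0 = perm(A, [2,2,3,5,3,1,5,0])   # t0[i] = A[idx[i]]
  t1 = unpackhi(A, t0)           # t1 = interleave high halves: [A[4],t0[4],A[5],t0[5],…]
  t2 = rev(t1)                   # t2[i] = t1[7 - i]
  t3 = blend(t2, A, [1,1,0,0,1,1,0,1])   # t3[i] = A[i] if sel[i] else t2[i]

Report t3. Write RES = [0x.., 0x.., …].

RES = [0x23, 0xad, 0x32, 0xb0, 0x74, 0x32, 0xab, 0x4b]

→ t0 |37|37|ab|32|ab|ad|32|23|
→ t1 |74|ab|32|ad|b0|32|4b|23|
→ t2 |23|4b|32|b0|ad|32|ab|74|
→ t3 |23|ad|32|b0|74|32|ab|4b|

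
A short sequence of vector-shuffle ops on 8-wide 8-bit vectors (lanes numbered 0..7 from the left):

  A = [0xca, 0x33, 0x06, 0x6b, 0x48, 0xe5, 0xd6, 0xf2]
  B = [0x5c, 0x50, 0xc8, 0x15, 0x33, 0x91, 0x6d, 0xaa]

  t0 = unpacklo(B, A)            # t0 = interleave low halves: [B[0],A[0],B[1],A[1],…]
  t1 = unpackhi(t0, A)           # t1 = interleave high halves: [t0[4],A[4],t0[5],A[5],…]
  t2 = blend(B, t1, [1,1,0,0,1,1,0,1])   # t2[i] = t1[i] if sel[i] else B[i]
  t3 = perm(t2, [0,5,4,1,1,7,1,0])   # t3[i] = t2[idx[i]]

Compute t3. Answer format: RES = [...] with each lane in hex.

RES = [0xc8, 0xd6, 0x15, 0x48, 0x48, 0xf2, 0x48, 0xc8]

  t0: 5c ca 50 33 c8 06 15 6b
  t1: c8 48 06 e5 15 d6 6b f2
  t2: c8 48 c8 15 15 d6 6d f2
  t3: c8 d6 15 48 48 f2 48 c8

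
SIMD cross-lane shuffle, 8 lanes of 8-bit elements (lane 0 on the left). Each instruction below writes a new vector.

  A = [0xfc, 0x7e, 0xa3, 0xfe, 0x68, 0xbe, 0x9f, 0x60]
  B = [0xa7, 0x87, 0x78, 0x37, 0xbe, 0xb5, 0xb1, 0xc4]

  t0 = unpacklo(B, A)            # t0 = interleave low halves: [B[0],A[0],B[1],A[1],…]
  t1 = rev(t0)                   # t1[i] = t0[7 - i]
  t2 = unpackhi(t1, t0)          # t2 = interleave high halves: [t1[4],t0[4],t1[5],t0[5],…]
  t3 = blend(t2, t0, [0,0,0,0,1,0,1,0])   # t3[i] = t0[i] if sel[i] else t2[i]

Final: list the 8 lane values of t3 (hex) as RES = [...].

RES = [0x7e, 0x78, 0x87, 0xa3, 0x78, 0x37, 0x37, 0xfe]

  t0: a7 fc 87 7e 78 a3 37 fe
  t1: fe 37 a3 78 7e 87 fc a7
  t2: 7e 78 87 a3 fc 37 a7 fe
  t3: 7e 78 87 a3 78 37 37 fe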